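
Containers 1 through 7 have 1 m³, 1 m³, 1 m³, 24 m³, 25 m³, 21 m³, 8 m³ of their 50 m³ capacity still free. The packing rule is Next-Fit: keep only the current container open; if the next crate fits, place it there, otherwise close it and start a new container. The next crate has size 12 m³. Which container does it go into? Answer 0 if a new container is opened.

0

Next-Fit only looks at container 7, which has 8 m³ free.
12 m³ does not fit, so a new container is opened.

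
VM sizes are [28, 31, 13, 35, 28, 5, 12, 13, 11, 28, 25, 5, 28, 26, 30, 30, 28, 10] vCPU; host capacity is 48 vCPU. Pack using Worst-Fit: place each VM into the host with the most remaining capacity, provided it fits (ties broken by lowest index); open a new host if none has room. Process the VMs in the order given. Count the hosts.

28 vCPU → host 1 (remaining 20 vCPU)
31 vCPU → host 2 (remaining 17 vCPU)
13 vCPU → host 1 (remaining 7 vCPU)
35 vCPU → host 3 (remaining 13 vCPU)
28 vCPU → host 4 (remaining 20 vCPU)
5 vCPU → host 4 (remaining 15 vCPU)
12 vCPU → host 2 (remaining 5 vCPU)
13 vCPU → host 4 (remaining 2 vCPU)
11 vCPU → host 3 (remaining 2 vCPU)
28 vCPU → host 5 (remaining 20 vCPU)
25 vCPU → host 6 (remaining 23 vCPU)
5 vCPU → host 6 (remaining 18 vCPU)
28 vCPU → host 7 (remaining 20 vCPU)
26 vCPU → host 8 (remaining 22 vCPU)
30 vCPU → host 9 (remaining 18 vCPU)
30 vCPU → host 10 (remaining 18 vCPU)
28 vCPU → host 11 (remaining 20 vCPU)
10 vCPU → host 8 (remaining 12 vCPU)
Final hosts: [28,13] [31,12] [35,11] [28,5,13] [28] [25,5] [28] [26,10] [30] [30] [28].

11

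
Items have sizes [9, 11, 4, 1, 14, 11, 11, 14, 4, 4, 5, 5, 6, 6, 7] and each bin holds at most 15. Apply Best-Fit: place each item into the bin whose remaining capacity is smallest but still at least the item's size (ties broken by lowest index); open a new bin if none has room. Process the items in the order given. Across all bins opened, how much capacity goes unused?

9 → bin 1 (remaining 6)
11 → bin 2 (remaining 4)
4 → bin 2 (remaining 0)
1 → bin 1 (remaining 5)
14 → bin 3 (remaining 1)
11 → bin 4 (remaining 4)
11 → bin 5 (remaining 4)
14 → bin 6 (remaining 1)
4 → bin 4 (remaining 0)
4 → bin 5 (remaining 0)
5 → bin 1 (remaining 0)
5 → bin 7 (remaining 10)
6 → bin 7 (remaining 4)
6 → bin 8 (remaining 9)
7 → bin 8 (remaining 2)
8 bins × 15 = 120; used 112; unused 8.

8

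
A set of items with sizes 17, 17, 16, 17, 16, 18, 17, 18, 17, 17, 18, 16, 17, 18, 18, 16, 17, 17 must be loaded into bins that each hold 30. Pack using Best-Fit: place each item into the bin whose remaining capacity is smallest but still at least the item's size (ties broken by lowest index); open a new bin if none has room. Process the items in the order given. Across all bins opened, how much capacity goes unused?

233

17 → bin 1 (remaining 13)
17 → bin 2 (remaining 13)
16 → bin 3 (remaining 14)
17 → bin 4 (remaining 13)
16 → bin 5 (remaining 14)
18 → bin 6 (remaining 12)
17 → bin 7 (remaining 13)
18 → bin 8 (remaining 12)
17 → bin 9 (remaining 13)
17 → bin 10 (remaining 13)
18 → bin 11 (remaining 12)
16 → bin 12 (remaining 14)
17 → bin 13 (remaining 13)
18 → bin 14 (remaining 12)
18 → bin 15 (remaining 12)
16 → bin 16 (remaining 14)
17 → bin 17 (remaining 13)
17 → bin 18 (remaining 13)
18 bins × 30 = 540; used 307; unused 233.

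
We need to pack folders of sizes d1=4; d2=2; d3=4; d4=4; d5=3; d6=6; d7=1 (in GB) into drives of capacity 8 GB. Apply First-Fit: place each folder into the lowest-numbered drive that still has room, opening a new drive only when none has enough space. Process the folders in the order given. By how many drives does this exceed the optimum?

1

First-Fit: [4,2,1] [4,4] [3] [6] → 4 drives.
Total size 24 GB; any packing needs at least ⌈24/8⌉ = 3 drives.
An optimal packing achieves that bound: [6,2] [4,4] [4,3,1] → 3 drives.
Excess: 4 − 3 = 1.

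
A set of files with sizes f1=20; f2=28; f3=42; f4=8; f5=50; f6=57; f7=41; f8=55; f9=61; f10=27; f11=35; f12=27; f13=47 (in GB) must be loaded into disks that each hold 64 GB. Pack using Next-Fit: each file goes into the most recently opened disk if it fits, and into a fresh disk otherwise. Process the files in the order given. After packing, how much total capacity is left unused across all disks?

142

Put f1 (20 GB) in disk 1; 44 GB remain.
Put f2 (28 GB) in disk 1; 16 GB remain.
Put f3 (42 GB) in disk 2; 22 GB remain.
Put f4 (8 GB) in disk 2; 14 GB remain.
Put f5 (50 GB) in disk 3; 14 GB remain.
Put f6 (57 GB) in disk 4; 7 GB remain.
Put f7 (41 GB) in disk 5; 23 GB remain.
Put f8 (55 GB) in disk 6; 9 GB remain.
Put f9 (61 GB) in disk 7; 3 GB remain.
Put f10 (27 GB) in disk 8; 37 GB remain.
Put f11 (35 GB) in disk 8; 2 GB remain.
Put f12 (27 GB) in disk 9; 37 GB remain.
Put f13 (47 GB) in disk 10; 17 GB remain.
10 disks × 64 GB = 640 GB; used 498 GB; unused 142 GB.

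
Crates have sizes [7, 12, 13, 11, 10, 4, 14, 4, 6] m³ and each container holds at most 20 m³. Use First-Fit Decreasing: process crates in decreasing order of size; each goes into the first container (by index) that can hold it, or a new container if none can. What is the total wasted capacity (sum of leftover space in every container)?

Sorted descending: 14, 13, 12, 11, 10, 7, 6, 4, 4.
container 1: place 14 m³, 6 m³ left
container 2: place 13 m³, 7 m³ left
container 3: place 12 m³, 8 m³ left
container 4: place 11 m³, 9 m³ left
container 5: place 10 m³, 10 m³ left
container 2: place 7 m³, 0 m³ left
container 1: place 6 m³, 0 m³ left
container 3: place 4 m³, 4 m³ left
container 3: place 4 m³, 0 m³ left
5 containers × 20 m³ = 100 m³; used 81 m³; unused 19 m³.

19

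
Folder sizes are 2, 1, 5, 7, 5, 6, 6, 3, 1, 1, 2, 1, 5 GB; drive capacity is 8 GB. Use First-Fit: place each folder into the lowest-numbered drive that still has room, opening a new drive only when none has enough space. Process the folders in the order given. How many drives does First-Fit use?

6 drives

Put 2 GB in drive 1; 6 GB remain.
Put 1 GB in drive 1; 5 GB remain.
Put 5 GB in drive 1; 0 GB remain.
Put 7 GB in drive 2; 1 GB remain.
Put 5 GB in drive 3; 3 GB remain.
Put 6 GB in drive 4; 2 GB remain.
Put 6 GB in drive 5; 2 GB remain.
Put 3 GB in drive 3; 0 GB remain.
Put 1 GB in drive 2; 0 GB remain.
Put 1 GB in drive 4; 1 GB remain.
Put 2 GB in drive 5; 0 GB remain.
Put 1 GB in drive 4; 0 GB remain.
Put 5 GB in drive 6; 3 GB remain.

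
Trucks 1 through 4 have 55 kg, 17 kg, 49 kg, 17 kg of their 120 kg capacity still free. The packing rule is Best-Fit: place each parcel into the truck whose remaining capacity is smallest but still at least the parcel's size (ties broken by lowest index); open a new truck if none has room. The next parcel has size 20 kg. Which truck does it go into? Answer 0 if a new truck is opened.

3

Trucks with room: truck 1 (55 kg), truck 3 (49 kg).
Tightest fit is truck 3 with 49 kg free.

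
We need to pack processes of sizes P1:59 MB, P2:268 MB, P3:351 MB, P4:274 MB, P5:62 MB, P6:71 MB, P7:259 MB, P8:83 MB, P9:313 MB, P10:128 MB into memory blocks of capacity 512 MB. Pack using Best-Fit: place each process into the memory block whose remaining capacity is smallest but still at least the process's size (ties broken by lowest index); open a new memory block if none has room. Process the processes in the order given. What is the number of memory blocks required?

5

P1 (59 MB) → memory block 1 (remaining 453 MB)
P2 (268 MB) → memory block 1 (remaining 185 MB)
P3 (351 MB) → memory block 2 (remaining 161 MB)
P4 (274 MB) → memory block 3 (remaining 238 MB)
P5 (62 MB) → memory block 2 (remaining 99 MB)
P6 (71 MB) → memory block 2 (remaining 28 MB)
P7 (259 MB) → memory block 4 (remaining 253 MB)
P8 (83 MB) → memory block 1 (remaining 102 MB)
P9 (313 MB) → memory block 5 (remaining 199 MB)
P10 (128 MB) → memory block 5 (remaining 71 MB)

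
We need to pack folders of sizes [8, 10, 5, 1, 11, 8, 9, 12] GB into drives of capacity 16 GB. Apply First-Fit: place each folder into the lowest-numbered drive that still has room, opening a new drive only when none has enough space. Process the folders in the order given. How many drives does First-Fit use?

6

drive 1: place 8 GB, 8 GB left
drive 2: place 10 GB, 6 GB left
drive 1: place 5 GB, 3 GB left
drive 1: place 1 GB, 2 GB left
drive 3: place 11 GB, 5 GB left
drive 4: place 8 GB, 8 GB left
drive 5: place 9 GB, 7 GB left
drive 6: place 12 GB, 4 GB left
Final drives: [8,5,1] [10] [11] [8] [9] [12].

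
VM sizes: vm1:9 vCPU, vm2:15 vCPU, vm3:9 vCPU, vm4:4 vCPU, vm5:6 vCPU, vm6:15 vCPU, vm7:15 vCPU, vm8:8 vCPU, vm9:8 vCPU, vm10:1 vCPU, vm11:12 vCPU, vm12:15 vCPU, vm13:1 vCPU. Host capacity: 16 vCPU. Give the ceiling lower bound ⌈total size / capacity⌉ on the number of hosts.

Total size = 9 + 15 + 9 + 4 + 6 + 15 + 15 + 8 + 8 + 1 + 12 + 15 + 1 = 118 vCPU.
⌈118 / 16⌉ = 8.

8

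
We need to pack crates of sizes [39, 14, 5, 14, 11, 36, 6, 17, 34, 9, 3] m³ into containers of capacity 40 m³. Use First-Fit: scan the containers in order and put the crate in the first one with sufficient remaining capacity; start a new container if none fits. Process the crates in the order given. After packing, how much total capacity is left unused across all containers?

container 1: place 39 m³, 1 m³ left
container 2: place 14 m³, 26 m³ left
container 2: place 5 m³, 21 m³ left
container 2: place 14 m³, 7 m³ left
container 3: place 11 m³, 29 m³ left
container 4: place 36 m³, 4 m³ left
container 2: place 6 m³, 1 m³ left
container 3: place 17 m³, 12 m³ left
container 5: place 34 m³, 6 m³ left
container 3: place 9 m³, 3 m³ left
container 3: place 3 m³, 0 m³ left
5 containers × 40 m³ = 200 m³; used 188 m³; unused 12 m³.

12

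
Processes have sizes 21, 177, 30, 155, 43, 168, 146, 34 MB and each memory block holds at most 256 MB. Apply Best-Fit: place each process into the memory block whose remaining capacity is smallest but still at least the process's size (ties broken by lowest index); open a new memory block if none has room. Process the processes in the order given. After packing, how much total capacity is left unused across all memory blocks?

250

memory block 1: place 21 MB, 235 MB left
memory block 1: place 177 MB, 58 MB left
memory block 1: place 30 MB, 28 MB left
memory block 2: place 155 MB, 101 MB left
memory block 2: place 43 MB, 58 MB left
memory block 3: place 168 MB, 88 MB left
memory block 4: place 146 MB, 110 MB left
memory block 2: place 34 MB, 24 MB left
4 memory blocks × 256 MB = 1024 MB; used 774 MB; unused 250 MB.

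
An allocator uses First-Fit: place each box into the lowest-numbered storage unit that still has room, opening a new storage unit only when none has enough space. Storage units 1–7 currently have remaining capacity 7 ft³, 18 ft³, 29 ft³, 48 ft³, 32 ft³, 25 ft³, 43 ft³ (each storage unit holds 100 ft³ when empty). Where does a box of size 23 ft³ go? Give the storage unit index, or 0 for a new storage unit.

3

Storage units with room: storage unit 3 (29 ft³), storage unit 4 (48 ft³), storage unit 5 (32 ft³), storage unit 6 (25 ft³), storage unit 7 (43 ft³).
The first with room is storage unit 3.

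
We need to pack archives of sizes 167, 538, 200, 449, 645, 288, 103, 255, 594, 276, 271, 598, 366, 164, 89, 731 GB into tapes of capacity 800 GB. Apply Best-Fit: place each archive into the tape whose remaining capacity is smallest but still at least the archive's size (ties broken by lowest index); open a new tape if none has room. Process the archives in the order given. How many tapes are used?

tape 1: place 167 GB, 633 GB left
tape 1: place 538 GB, 95 GB left
tape 2: place 200 GB, 600 GB left
tape 2: place 449 GB, 151 GB left
tape 3: place 645 GB, 155 GB left
tape 4: place 288 GB, 512 GB left
tape 2: place 103 GB, 48 GB left
tape 4: place 255 GB, 257 GB left
tape 5: place 594 GB, 206 GB left
tape 6: place 276 GB, 524 GB left
tape 6: place 271 GB, 253 GB left
tape 7: place 598 GB, 202 GB left
tape 8: place 366 GB, 434 GB left
tape 7: place 164 GB, 38 GB left
tape 1: place 89 GB, 6 GB left
tape 9: place 731 GB, 69 GB left

9 tapes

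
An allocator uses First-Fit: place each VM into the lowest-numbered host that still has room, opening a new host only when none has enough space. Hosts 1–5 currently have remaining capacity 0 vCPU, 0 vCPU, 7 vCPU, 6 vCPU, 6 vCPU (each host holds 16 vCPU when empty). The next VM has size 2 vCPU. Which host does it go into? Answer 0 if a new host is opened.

Hosts with room: host 3 (7 vCPU), host 4 (6 vCPU), host 5 (6 vCPU).
The first with room is host 3.

3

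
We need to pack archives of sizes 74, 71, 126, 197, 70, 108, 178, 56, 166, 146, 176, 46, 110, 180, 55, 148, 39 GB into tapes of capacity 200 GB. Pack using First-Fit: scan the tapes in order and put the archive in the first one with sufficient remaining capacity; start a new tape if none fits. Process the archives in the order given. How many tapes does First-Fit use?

11 tapes

74 GB → tape 1 (remaining 126 GB)
71 GB → tape 1 (remaining 55 GB)
126 GB → tape 2 (remaining 74 GB)
197 GB → tape 3 (remaining 3 GB)
70 GB → tape 2 (remaining 4 GB)
108 GB → tape 4 (remaining 92 GB)
178 GB → tape 5 (remaining 22 GB)
56 GB → tape 4 (remaining 36 GB)
166 GB → tape 6 (remaining 34 GB)
146 GB → tape 7 (remaining 54 GB)
176 GB → tape 8 (remaining 24 GB)
46 GB → tape 1 (remaining 9 GB)
110 GB → tape 9 (remaining 90 GB)
180 GB → tape 10 (remaining 20 GB)
55 GB → tape 9 (remaining 35 GB)
148 GB → tape 11 (remaining 52 GB)
39 GB → tape 7 (remaining 15 GB)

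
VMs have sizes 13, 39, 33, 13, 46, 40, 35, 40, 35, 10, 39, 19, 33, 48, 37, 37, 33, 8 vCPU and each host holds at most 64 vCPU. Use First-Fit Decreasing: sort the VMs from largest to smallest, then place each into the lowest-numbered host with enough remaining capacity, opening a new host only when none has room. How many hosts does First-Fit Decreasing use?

Sorted descending: 48, 46, 40, 40, 39, 39, 37, 37, 35, 35, 33, 33, 33, 19, 13, 13, 10, 8.
host 1: place 48 vCPU, 16 vCPU left
host 2: place 46 vCPU, 18 vCPU left
host 3: place 40 vCPU, 24 vCPU left
host 4: place 40 vCPU, 24 vCPU left
host 5: place 39 vCPU, 25 vCPU left
host 6: place 39 vCPU, 25 vCPU left
host 7: place 37 vCPU, 27 vCPU left
host 8: place 37 vCPU, 27 vCPU left
host 9: place 35 vCPU, 29 vCPU left
host 10: place 35 vCPU, 29 vCPU left
host 11: place 33 vCPU, 31 vCPU left
host 12: place 33 vCPU, 31 vCPU left
host 13: place 33 vCPU, 31 vCPU left
host 3: place 19 vCPU, 5 vCPU left
host 1: place 13 vCPU, 3 vCPU left
host 2: place 13 vCPU, 5 vCPU left
host 4: place 10 vCPU, 14 vCPU left
host 4: place 8 vCPU, 6 vCPU left

13 hosts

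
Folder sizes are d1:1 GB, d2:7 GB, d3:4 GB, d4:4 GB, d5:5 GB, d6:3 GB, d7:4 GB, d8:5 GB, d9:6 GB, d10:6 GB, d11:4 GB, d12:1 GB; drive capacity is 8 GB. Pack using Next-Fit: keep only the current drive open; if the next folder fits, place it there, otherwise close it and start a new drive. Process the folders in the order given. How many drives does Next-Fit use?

d1 (1 GB) → drive 1 (remaining 7 GB)
d2 (7 GB) → drive 1 (remaining 0 GB)
d3 (4 GB) → drive 2 (remaining 4 GB)
d4 (4 GB) → drive 2 (remaining 0 GB)
d5 (5 GB) → drive 3 (remaining 3 GB)
d6 (3 GB) → drive 3 (remaining 0 GB)
d7 (4 GB) → drive 4 (remaining 4 GB)
d8 (5 GB) → drive 5 (remaining 3 GB)
d9 (6 GB) → drive 6 (remaining 2 GB)
d10 (6 GB) → drive 7 (remaining 2 GB)
d11 (4 GB) → drive 8 (remaining 4 GB)
d12 (1 GB) → drive 8 (remaining 3 GB)

8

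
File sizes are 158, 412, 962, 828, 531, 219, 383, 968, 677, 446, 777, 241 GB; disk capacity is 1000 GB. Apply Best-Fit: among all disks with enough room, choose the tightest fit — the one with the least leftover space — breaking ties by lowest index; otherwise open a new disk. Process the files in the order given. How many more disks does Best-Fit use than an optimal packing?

Best-Fit: [158,412,219] [962] [828] [531,383] [968] [677,241] [446] [777] → 8 disks.
Total size 6602 GB; any packing needs at least ⌈6602/1000⌉ = 7 disks.
An optimal packing achieves that bound: [968] [962] [828,158] [777,219] [677,241] [531,446] [412,383] → 7 disks.
Excess: 8 − 7 = 1.

1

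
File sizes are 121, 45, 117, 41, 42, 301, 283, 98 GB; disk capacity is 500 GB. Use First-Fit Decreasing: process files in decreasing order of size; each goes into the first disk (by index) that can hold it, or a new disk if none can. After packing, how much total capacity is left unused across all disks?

452

Sorted descending: 301, 283, 121, 117, 98, 45, 42, 41.
disk 1: place 301 GB, 199 GB left
disk 2: place 283 GB, 217 GB left
disk 1: place 121 GB, 78 GB left
disk 2: place 117 GB, 100 GB left
disk 2: place 98 GB, 2 GB left
disk 1: place 45 GB, 33 GB left
disk 3: place 42 GB, 458 GB left
disk 3: place 41 GB, 417 GB left
3 disks × 500 GB = 1500 GB; used 1048 GB; unused 452 GB.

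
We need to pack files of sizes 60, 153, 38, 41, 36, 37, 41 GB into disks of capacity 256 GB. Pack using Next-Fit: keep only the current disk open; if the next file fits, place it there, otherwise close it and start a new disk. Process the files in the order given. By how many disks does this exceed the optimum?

Next-Fit: [60,153,38] [41,36,37,41] → 2 disks.
Total size 406 GB; any packing needs at least ⌈406/256⌉ = 2 disks.
So 2 is already optimal.

0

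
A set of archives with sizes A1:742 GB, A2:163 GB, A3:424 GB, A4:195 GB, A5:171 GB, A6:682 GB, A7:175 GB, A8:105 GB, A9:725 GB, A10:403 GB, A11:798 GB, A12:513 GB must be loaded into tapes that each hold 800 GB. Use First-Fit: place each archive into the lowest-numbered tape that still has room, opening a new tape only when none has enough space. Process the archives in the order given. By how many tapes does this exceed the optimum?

First-Fit: [742] [163,424,195] [171,175,105] [682] [725] [403] [798] [513] → 8 tapes.
Total size 5096 GB; any packing needs at least ⌈5096/800⌉ = 7 tapes.
An optimal packing achieves that bound: [798] [742] [725] [682,105] [513,195] [424,175,171] [403,163] → 7 tapes.
Excess: 8 − 7 = 1.

1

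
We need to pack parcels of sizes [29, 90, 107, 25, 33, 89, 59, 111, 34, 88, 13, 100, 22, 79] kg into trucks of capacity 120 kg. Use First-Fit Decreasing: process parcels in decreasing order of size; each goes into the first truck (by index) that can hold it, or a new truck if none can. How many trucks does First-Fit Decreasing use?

Sorted descending: 111, 107, 100, 90, 89, 88, 79, 59, 34, 33, 29, 25, 22, 13.
truck 1: place 111 kg, 9 kg left
truck 2: place 107 kg, 13 kg left
truck 3: place 100 kg, 20 kg left
truck 4: place 90 kg, 30 kg left
truck 5: place 89 kg, 31 kg left
truck 6: place 88 kg, 32 kg left
truck 7: place 79 kg, 41 kg left
truck 8: place 59 kg, 61 kg left
truck 7: place 34 kg, 7 kg left
truck 8: place 33 kg, 28 kg left
truck 4: place 29 kg, 1 kg left
truck 5: place 25 kg, 6 kg left
truck 6: place 22 kg, 10 kg left
truck 2: place 13 kg, 0 kg left

8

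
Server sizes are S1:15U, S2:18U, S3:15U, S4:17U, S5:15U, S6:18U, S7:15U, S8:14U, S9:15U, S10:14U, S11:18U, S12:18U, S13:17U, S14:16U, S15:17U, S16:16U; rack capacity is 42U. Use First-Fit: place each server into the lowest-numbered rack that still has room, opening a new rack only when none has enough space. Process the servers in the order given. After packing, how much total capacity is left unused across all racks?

Put S1 (15U) in rack 1; 27U remain.
Put S2 (18U) in rack 1; 9U remain.
Put S3 (15U) in rack 2; 27U remain.
Put S4 (17U) in rack 2; 10U remain.
Put S5 (15U) in rack 3; 27U remain.
Put S6 (18U) in rack 3; 9U remain.
Put S7 (15U) in rack 4; 27U remain.
Put S8 (14U) in rack 4; 13U remain.
Put S9 (15U) in rack 5; 27U remain.
Put S10 (14U) in rack 5; 13U remain.
Put S11 (18U) in rack 6; 24U remain.
Put S12 (18U) in rack 6; 6U remain.
Put S13 (17U) in rack 7; 25U remain.
Put S14 (16U) in rack 7; 9U remain.
Put S15 (17U) in rack 8; 25U remain.
Put S16 (16U) in rack 8; 9U remain.
8 racks × 42U = 336U; used 258U; unused 78U.

78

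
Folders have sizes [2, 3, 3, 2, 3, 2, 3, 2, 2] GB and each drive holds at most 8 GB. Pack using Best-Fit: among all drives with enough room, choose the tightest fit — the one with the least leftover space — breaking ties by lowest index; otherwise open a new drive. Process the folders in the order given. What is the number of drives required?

3 drives

Put 2 GB in drive 1; 6 GB remain.
Put 3 GB in drive 1; 3 GB remain.
Put 3 GB in drive 1; 0 GB remain.
Put 2 GB in drive 2; 6 GB remain.
Put 3 GB in drive 2; 3 GB remain.
Put 2 GB in drive 2; 1 GB remain.
Put 3 GB in drive 3; 5 GB remain.
Put 2 GB in drive 3; 3 GB remain.
Put 2 GB in drive 3; 1 GB remain.
Final drives: [2,3,3] [2,3,2] [3,2,2].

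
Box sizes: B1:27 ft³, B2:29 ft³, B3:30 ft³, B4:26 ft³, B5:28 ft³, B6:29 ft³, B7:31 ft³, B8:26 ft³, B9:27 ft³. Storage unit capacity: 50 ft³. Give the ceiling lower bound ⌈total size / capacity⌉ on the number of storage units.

Total size = 27 + 29 + 30 + 26 + 28 + 29 + 31 + 26 + 27 = 253 ft³.
⌈253 / 50⌉ = 6.

6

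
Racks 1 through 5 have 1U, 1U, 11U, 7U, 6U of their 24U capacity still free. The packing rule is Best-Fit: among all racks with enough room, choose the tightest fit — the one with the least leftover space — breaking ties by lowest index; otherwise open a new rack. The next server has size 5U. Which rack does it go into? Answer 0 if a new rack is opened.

Racks with room: rack 3 (11U), rack 4 (7U), rack 5 (6U).
Tightest fit is rack 5 with 6U free.

5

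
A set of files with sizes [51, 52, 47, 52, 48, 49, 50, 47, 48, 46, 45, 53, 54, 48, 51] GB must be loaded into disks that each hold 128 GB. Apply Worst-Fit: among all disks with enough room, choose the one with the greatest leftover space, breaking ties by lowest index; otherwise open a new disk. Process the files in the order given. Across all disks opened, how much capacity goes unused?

Put 51 GB in disk 1; 77 GB remain.
Put 52 GB in disk 1; 25 GB remain.
Put 47 GB in disk 2; 81 GB remain.
Put 52 GB in disk 2; 29 GB remain.
Put 48 GB in disk 3; 80 GB remain.
Put 49 GB in disk 3; 31 GB remain.
Put 50 GB in disk 4; 78 GB remain.
Put 47 GB in disk 4; 31 GB remain.
Put 48 GB in disk 5; 80 GB remain.
Put 46 GB in disk 5; 34 GB remain.
Put 45 GB in disk 6; 83 GB remain.
Put 53 GB in disk 6; 30 GB remain.
Put 54 GB in disk 7; 74 GB remain.
Put 48 GB in disk 7; 26 GB remain.
Put 51 GB in disk 8; 77 GB remain.
8 disks × 128 GB = 1024 GB; used 741 GB; unused 283 GB.

283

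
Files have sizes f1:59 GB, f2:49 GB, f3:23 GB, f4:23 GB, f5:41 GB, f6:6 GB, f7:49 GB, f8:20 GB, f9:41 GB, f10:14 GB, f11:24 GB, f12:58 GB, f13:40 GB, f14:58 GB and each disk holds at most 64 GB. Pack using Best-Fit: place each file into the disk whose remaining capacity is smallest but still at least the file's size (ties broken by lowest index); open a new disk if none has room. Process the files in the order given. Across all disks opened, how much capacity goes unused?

71

f1 (59 GB) → disk 1 (remaining 5 GB)
f2 (49 GB) → disk 2 (remaining 15 GB)
f3 (23 GB) → disk 3 (remaining 41 GB)
f4 (23 GB) → disk 3 (remaining 18 GB)
f5 (41 GB) → disk 4 (remaining 23 GB)
f6 (6 GB) → disk 2 (remaining 9 GB)
f7 (49 GB) → disk 5 (remaining 15 GB)
f8 (20 GB) → disk 4 (remaining 3 GB)
f9 (41 GB) → disk 6 (remaining 23 GB)
f10 (14 GB) → disk 5 (remaining 1 GB)
f11 (24 GB) → disk 7 (remaining 40 GB)
f12 (58 GB) → disk 8 (remaining 6 GB)
f13 (40 GB) → disk 7 (remaining 0 GB)
f14 (58 GB) → disk 9 (remaining 6 GB)
9 disks × 64 GB = 576 GB; used 505 GB; unused 71 GB.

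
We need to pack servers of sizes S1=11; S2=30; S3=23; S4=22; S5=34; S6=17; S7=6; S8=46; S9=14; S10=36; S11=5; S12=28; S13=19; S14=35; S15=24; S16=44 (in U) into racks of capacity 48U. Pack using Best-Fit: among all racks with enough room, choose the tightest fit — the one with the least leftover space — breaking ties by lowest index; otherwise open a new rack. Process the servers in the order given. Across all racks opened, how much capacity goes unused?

38

rack 1: place S1 (11U), 37U left
rack 1: place S2 (30U), 7U left
rack 2: place S3 (23U), 25U left
rack 2: place S4 (22U), 3U left
rack 3: place S5 (34U), 14U left
rack 4: place S6 (17U), 31U left
rack 1: place S7 (6U), 1U left
rack 5: place S8 (46U), 2U left
rack 3: place S9 (14U), 0U left
rack 6: place S10 (36U), 12U left
rack 6: place S11 (5U), 7U left
rack 4: place S12 (28U), 3U left
rack 7: place S13 (19U), 29U left
rack 8: place S14 (35U), 13U left
rack 7: place S15 (24U), 5U left
rack 9: place S16 (44U), 4U left
9 racks × 48U = 432U; used 394U; unused 38U.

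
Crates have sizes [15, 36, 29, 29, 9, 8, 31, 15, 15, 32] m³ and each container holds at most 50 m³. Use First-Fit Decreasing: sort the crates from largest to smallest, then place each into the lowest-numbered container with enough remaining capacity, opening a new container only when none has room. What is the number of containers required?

Sorted descending: 36, 32, 31, 29, 29, 15, 15, 15, 9, 8.
36 m³ → container 1 (remaining 14 m³)
32 m³ → container 2 (remaining 18 m³)
31 m³ → container 3 (remaining 19 m³)
29 m³ → container 4 (remaining 21 m³)
29 m³ → container 5 (remaining 21 m³)
15 m³ → container 2 (remaining 3 m³)
15 m³ → container 3 (remaining 4 m³)
15 m³ → container 4 (remaining 6 m³)
9 m³ → container 1 (remaining 5 m³)
8 m³ → container 5 (remaining 13 m³)
Final containers: [36,9] [32,15] [31,15] [29,15] [29,8].

5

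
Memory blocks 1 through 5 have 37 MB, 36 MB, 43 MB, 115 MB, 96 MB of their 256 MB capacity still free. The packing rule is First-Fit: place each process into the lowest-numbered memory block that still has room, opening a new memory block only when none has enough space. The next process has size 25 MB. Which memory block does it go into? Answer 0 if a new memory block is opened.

Memory blocks with room: memory block 1 (37 MB), memory block 2 (36 MB), memory block 3 (43 MB), memory block 4 (115 MB), memory block 5 (96 MB).
The first with room is memory block 1.

1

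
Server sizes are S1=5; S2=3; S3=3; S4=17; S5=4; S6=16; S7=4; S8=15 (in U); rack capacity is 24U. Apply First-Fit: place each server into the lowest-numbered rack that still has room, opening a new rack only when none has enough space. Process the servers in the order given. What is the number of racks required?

Put S1 (5U) in rack 1; 19U remain.
Put S2 (3U) in rack 1; 16U remain.
Put S3 (3U) in rack 1; 13U remain.
Put S4 (17U) in rack 2; 7U remain.
Put S5 (4U) in rack 1; 9U remain.
Put S6 (16U) in rack 3; 8U remain.
Put S7 (4U) in rack 1; 5U remain.
Put S8 (15U) in rack 4; 9U remain.

4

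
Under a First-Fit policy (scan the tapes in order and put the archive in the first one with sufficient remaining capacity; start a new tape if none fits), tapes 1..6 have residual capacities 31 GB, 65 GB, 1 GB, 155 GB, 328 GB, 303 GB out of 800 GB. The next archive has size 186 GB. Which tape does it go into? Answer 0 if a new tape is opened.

Tapes with room: tape 5 (328 GB), tape 6 (303 GB).
The first with room is tape 5.

5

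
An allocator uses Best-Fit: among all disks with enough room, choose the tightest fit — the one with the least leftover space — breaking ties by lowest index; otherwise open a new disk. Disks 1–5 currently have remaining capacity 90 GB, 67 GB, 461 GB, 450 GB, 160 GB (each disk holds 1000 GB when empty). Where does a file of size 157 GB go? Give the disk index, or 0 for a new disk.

Disks with room: disk 3 (461 GB), disk 4 (450 GB), disk 5 (160 GB).
Tightest fit is disk 5 with 160 GB free.

5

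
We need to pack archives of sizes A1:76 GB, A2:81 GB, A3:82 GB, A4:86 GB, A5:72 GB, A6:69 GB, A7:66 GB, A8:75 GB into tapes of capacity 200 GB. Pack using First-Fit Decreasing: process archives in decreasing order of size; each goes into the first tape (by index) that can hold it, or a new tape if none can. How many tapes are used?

Sorted descending: 86, 82, 81, 76, 75, 72, 69, 66.
tape 1: place 86 GB, 114 GB left
tape 1: place 82 GB, 32 GB left
tape 2: place 81 GB, 119 GB left
tape 2: place 76 GB, 43 GB left
tape 3: place 75 GB, 125 GB left
tape 3: place 72 GB, 53 GB left
tape 4: place 69 GB, 131 GB left
tape 4: place 66 GB, 65 GB left
Final tapes: [86,82] [81,76] [75,72] [69,66].

4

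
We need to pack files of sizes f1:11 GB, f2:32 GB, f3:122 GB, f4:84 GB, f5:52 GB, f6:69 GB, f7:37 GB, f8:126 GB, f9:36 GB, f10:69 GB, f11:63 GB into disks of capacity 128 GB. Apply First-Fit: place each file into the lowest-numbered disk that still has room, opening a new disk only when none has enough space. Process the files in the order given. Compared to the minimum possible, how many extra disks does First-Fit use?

First-Fit: [11,32,84] [122] [52,69] [37,36] [126] [69] [63] → 7 disks.
Total size 701 GB; any packing needs at least ⌈701/128⌉ = 6 disks.
An optimal packing achieves that bound: [126] [122] [84,37] [69,52] [69,36,11] [63,32] → 6 disks.
Excess: 7 − 6 = 1.

1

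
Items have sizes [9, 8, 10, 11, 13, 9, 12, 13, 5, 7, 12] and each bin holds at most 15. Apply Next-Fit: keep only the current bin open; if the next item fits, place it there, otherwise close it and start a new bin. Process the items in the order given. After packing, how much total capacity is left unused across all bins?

41

9 → bin 1 (remaining 6)
8 → bin 2 (remaining 7)
10 → bin 3 (remaining 5)
11 → bin 4 (remaining 4)
13 → bin 5 (remaining 2)
9 → bin 6 (remaining 6)
12 → bin 7 (remaining 3)
13 → bin 8 (remaining 2)
5 → bin 9 (remaining 10)
7 → bin 9 (remaining 3)
12 → bin 10 (remaining 3)
10 bins × 15 = 150; used 109; unused 41.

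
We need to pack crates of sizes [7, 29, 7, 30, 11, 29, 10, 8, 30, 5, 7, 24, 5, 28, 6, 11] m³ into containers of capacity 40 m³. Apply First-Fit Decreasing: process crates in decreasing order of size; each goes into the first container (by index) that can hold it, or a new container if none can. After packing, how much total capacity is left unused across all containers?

Sorted descending: 30, 30, 29, 29, 28, 24, 11, 11, 10, 8, 7, 7, 7, 6, 5, 5.
30 m³ → container 1 (remaining 10 m³)
30 m³ → container 2 (remaining 10 m³)
29 m³ → container 3 (remaining 11 m³)
29 m³ → container 4 (remaining 11 m³)
28 m³ → container 5 (remaining 12 m³)
24 m³ → container 6 (remaining 16 m³)
11 m³ → container 3 (remaining 0 m³)
11 m³ → container 4 (remaining 0 m³)
10 m³ → container 1 (remaining 0 m³)
8 m³ → container 2 (remaining 2 m³)
7 m³ → container 5 (remaining 5 m³)
7 m³ → container 6 (remaining 9 m³)
7 m³ → container 6 (remaining 2 m³)
6 m³ → container 7 (remaining 34 m³)
5 m³ → container 5 (remaining 0 m³)
5 m³ → container 7 (remaining 29 m³)
7 containers × 40 m³ = 280 m³; used 247 m³; unused 33 m³.

33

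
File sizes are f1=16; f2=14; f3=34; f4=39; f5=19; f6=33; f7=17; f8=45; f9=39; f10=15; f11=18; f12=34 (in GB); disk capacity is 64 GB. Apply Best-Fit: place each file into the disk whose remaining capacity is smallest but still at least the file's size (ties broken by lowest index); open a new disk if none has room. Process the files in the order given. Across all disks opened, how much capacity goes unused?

Put f1 (16 GB) in disk 1; 48 GB remain.
Put f2 (14 GB) in disk 1; 34 GB remain.
Put f3 (34 GB) in disk 1; 0 GB remain.
Put f4 (39 GB) in disk 2; 25 GB remain.
Put f5 (19 GB) in disk 2; 6 GB remain.
Put f6 (33 GB) in disk 3; 31 GB remain.
Put f7 (17 GB) in disk 3; 14 GB remain.
Put f8 (45 GB) in disk 4; 19 GB remain.
Put f9 (39 GB) in disk 5; 25 GB remain.
Put f10 (15 GB) in disk 4; 4 GB remain.
Put f11 (18 GB) in disk 5; 7 GB remain.
Put f12 (34 GB) in disk 6; 30 GB remain.
6 disks × 64 GB = 384 GB; used 323 GB; unused 61 GB.

61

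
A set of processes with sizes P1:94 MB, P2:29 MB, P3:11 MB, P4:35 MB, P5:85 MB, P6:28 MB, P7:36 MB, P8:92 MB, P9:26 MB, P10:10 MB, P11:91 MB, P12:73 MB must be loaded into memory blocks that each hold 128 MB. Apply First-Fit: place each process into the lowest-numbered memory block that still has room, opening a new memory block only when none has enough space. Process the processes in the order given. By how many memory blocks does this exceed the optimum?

1

First-Fit: [94,29] [11,35,28,36,10] [85,26] [92] [91] [73] → 6 memory blocks.
Total size 610 MB; any packing needs at least ⌈610/128⌉ = 5 memory blocks.
An optimal packing achieves that bound: [94,29] [92,36] [91,35] [85,28,11] [73,26,10] → 5 memory blocks.
Excess: 6 − 5 = 1.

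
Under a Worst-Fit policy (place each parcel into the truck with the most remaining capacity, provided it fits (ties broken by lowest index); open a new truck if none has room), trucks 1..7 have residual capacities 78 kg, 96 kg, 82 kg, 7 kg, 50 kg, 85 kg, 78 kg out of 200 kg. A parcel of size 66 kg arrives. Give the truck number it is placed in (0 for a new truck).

2

Trucks with room: truck 1 (78 kg), truck 2 (96 kg), truck 3 (82 kg), truck 6 (85 kg), truck 7 (78 kg).
Most room is truck 2 with 96 kg free.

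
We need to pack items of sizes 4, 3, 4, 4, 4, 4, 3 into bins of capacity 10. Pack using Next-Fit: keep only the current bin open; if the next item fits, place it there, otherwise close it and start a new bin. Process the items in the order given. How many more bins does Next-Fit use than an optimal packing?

Next-Fit: [4,3] [4,4] [4,4] [3] → 4 bins.
Total size 26; any packing needs at least ⌈26/10⌉ = 3 bins.
An optimal packing achieves that bound: [4,4] [4,4] [4,3,3] → 3 bins.
Excess: 4 − 3 = 1.

1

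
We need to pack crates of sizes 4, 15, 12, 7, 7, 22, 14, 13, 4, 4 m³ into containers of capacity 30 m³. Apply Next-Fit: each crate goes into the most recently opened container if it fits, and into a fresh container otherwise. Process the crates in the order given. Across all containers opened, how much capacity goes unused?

48

container 1: place 4 m³, 26 m³ left
container 1: place 15 m³, 11 m³ left
container 2: place 12 m³, 18 m³ left
container 2: place 7 m³, 11 m³ left
container 2: place 7 m³, 4 m³ left
container 3: place 22 m³, 8 m³ left
container 4: place 14 m³, 16 m³ left
container 4: place 13 m³, 3 m³ left
container 5: place 4 m³, 26 m³ left
container 5: place 4 m³, 22 m³ left
5 containers × 30 m³ = 150 m³; used 102 m³; unused 48 m³.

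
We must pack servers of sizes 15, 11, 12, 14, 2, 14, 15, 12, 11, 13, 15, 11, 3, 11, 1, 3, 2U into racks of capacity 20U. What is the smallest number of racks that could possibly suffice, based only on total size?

Total size = 15 + 11 + 12 + 14 + 2 + 14 + 15 + 12 + 11 + 13 + 15 + 11 + 3 + 11 + 1 + 3 + 2 = 165U.
⌈165 / 20⌉ = 9.

9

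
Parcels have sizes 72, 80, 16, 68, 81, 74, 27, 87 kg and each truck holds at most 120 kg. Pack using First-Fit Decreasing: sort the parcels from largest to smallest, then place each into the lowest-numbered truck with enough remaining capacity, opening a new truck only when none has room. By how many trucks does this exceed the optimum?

First-Fit Decreasing: [87,27] [81,16] [80] [74] [72] [68] → 6 trucks.
6 parcels exceed 60 kg (half the capacity), and no two of those can share a truck, so at least 6 trucks are needed.
So 6 is already optimal.

0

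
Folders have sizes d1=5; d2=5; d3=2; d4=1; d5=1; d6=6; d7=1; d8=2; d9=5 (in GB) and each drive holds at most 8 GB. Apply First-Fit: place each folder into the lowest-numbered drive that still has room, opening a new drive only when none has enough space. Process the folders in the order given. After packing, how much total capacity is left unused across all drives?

4

drive 1: place d1 (5 GB), 3 GB left
drive 2: place d2 (5 GB), 3 GB left
drive 1: place d3 (2 GB), 1 GB left
drive 1: place d4 (1 GB), 0 GB left
drive 2: place d5 (1 GB), 2 GB left
drive 3: place d6 (6 GB), 2 GB left
drive 2: place d7 (1 GB), 1 GB left
drive 3: place d8 (2 GB), 0 GB left
drive 4: place d9 (5 GB), 3 GB left
4 drives × 8 GB = 32 GB; used 28 GB; unused 4 GB.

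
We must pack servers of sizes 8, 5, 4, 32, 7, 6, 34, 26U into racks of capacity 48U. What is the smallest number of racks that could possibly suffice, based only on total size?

Total size = 8 + 5 + 4 + 32 + 7 + 6 + 34 + 26 = 122U.
⌈122 / 48⌉ = 3.

3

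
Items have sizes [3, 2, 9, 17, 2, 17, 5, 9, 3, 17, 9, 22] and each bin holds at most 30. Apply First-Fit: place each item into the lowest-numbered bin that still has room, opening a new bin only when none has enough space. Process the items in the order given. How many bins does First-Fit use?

3 → bin 1 (remaining 27)
2 → bin 1 (remaining 25)
9 → bin 1 (remaining 16)
17 → bin 2 (remaining 13)
2 → bin 1 (remaining 14)
17 → bin 3 (remaining 13)
5 → bin 1 (remaining 9)
9 → bin 1 (remaining 0)
3 → bin 2 (remaining 10)
17 → bin 4 (remaining 13)
9 → bin 2 (remaining 1)
22 → bin 5 (remaining 8)
Final bins: [3,2,9,2,5,9] [17,3,9] [17] [17] [22].

5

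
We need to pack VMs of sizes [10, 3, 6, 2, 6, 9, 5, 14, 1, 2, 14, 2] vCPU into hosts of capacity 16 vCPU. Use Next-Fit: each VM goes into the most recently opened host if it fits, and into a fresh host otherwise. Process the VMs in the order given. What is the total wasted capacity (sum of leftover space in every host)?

22

Put 10 vCPU in host 1; 6 vCPU remain.
Put 3 vCPU in host 1; 3 vCPU remain.
Put 6 vCPU in host 2; 10 vCPU remain.
Put 2 vCPU in host 2; 8 vCPU remain.
Put 6 vCPU in host 2; 2 vCPU remain.
Put 9 vCPU in host 3; 7 vCPU remain.
Put 5 vCPU in host 3; 2 vCPU remain.
Put 14 vCPU in host 4; 2 vCPU remain.
Put 1 vCPU in host 4; 1 vCPU remain.
Put 2 vCPU in host 5; 14 vCPU remain.
Put 14 vCPU in host 5; 0 vCPU remain.
Put 2 vCPU in host 6; 14 vCPU remain.
6 hosts × 16 vCPU = 96 vCPU; used 74 vCPU; unused 22 vCPU.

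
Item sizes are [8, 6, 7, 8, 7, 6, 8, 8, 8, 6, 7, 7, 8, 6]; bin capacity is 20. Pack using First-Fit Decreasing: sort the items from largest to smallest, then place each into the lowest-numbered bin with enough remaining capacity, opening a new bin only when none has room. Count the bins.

Sorted descending: 8, 8, 8, 8, 8, 8, 7, 7, 7, 7, 6, 6, 6, 6.
8 → bin 1 (remaining 12)
8 → bin 1 (remaining 4)
8 → bin 2 (remaining 12)
8 → bin 2 (remaining 4)
8 → bin 3 (remaining 12)
8 → bin 3 (remaining 4)
7 → bin 4 (remaining 13)
7 → bin 4 (remaining 6)
7 → bin 5 (remaining 13)
7 → bin 5 (remaining 6)
6 → bin 4 (remaining 0)
6 → bin 5 (remaining 0)
6 → bin 6 (remaining 14)
6 → bin 6 (remaining 8)

6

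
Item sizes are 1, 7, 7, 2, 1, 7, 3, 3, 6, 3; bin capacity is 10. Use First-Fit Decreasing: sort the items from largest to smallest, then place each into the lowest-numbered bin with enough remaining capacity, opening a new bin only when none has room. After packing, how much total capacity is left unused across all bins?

Sorted descending: 7, 7, 7, 6, 3, 3, 3, 2, 1, 1.
bin 1: place 7, 3 left
bin 2: place 7, 3 left
bin 3: place 7, 3 left
bin 4: place 6, 4 left
bin 1: place 3, 0 left
bin 2: place 3, 0 left
bin 3: place 3, 0 left
bin 4: place 2, 2 left
bin 4: place 1, 1 left
bin 4: place 1, 0 left
4 bins × 10 = 40; used 40; unused 0.

0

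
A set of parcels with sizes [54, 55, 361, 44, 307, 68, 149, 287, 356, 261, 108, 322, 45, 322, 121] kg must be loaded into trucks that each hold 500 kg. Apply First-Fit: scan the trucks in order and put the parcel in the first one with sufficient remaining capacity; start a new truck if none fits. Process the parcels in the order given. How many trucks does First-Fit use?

7

truck 1: place 54 kg, 446 kg left
truck 1: place 55 kg, 391 kg left
truck 1: place 361 kg, 30 kg left
truck 2: place 44 kg, 456 kg left
truck 2: place 307 kg, 149 kg left
truck 2: place 68 kg, 81 kg left
truck 3: place 149 kg, 351 kg left
truck 3: place 287 kg, 64 kg left
truck 4: place 356 kg, 144 kg left
truck 5: place 261 kg, 239 kg left
truck 4: place 108 kg, 36 kg left
truck 6: place 322 kg, 178 kg left
truck 2: place 45 kg, 36 kg left
truck 7: place 322 kg, 178 kg left
truck 5: place 121 kg, 118 kg left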